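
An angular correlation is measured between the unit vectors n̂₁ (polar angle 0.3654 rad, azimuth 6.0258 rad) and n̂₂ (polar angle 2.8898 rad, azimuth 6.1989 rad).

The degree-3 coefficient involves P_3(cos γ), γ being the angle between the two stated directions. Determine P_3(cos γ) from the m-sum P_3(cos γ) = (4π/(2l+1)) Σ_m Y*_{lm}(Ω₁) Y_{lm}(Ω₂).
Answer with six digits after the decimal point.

Expand P_3 via completeness: Σ_{m} conj(Y_{3,m}) at Ω₁ times Y_{3,m} at Ω₂ —
  [-3]  conj(Y_{3,-3})(Ω₁) = 0.01364 - 0.01328j ; Y_{3,-3}(Ω₂) = 0.00625 + 0.00161j ; Δ = 0.00011 - 0.00006j
  [-2]  conj(Y_{3,-2})(Ω₁) = 0.10608 - 0.06000j ; Y_{3,-2}(Ω₂) = -0.06056 - 0.01031j ; Δ = -0.00704 + 0.00254j
  [-1]  conj(Y_{3,-1})(Ω₁) = 0.37541 - 0.09882j ; Y_{3,-1}(Ω₂) = 0.29603 + 0.02501j ; Δ = 0.11360 - 0.01986j
  [+0]  conj(Y_{3,0})(Ω₁) = 0.47457 + 0.00000j ; Y_{3,0}(Ω₂) = -0.61065 + 0.00000j ; Δ = -0.28980 + 0.00000j
  [+1]  conj(Y_{3,1})(Ω₁) = -0.37541 - 0.09882j ; Y_{3,1}(Ω₂) = -0.29603 + 0.02501j ; Δ = 0.11360 + 0.01986j
  [+2]  conj(Y_{3,2})(Ω₁) = 0.10608 + 0.06000j ; Y_{3,2}(Ω₂) = -0.06056 + 0.01031j ; Δ = -0.00704 - 0.00254j
  [+3]  conj(Y_{3,3})(Ω₁) = -0.01364 - 0.01328j ; Y_{3,3}(Ω₂) = -0.00625 + 0.00161j ; Δ = 0.00011 + 0.00006j
Accumulated sum -0.07647 + 0.00000j; after 4π/(2l+1) scaling, -0.13727 + 0.00000j ⇒ P_3 = -0.137274

-0.137274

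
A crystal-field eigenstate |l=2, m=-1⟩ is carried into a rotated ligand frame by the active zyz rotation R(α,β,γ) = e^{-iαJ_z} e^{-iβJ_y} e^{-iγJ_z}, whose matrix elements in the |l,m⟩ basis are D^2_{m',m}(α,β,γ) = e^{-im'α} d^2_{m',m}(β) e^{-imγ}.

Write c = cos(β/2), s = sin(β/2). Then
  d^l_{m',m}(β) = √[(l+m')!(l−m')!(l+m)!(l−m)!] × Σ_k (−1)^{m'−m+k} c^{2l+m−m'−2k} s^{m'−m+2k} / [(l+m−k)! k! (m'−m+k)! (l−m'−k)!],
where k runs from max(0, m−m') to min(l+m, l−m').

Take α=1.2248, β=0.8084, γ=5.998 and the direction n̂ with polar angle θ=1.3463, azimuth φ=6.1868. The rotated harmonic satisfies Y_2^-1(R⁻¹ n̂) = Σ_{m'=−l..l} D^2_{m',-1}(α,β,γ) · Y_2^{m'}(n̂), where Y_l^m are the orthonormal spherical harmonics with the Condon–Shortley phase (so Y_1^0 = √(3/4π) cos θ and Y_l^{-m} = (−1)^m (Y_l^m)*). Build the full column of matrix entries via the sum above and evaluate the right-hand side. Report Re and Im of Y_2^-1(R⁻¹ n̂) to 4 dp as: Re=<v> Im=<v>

Need the full column D^2_{m',-1} for m'=−2..2 at α=1.2248, β=0.8084, γ=5.9980.
cos(β/2)=0.919417, sin(β/2)=0.393283
d^2_{-2,-1}: single k=1 term ⇒ +0.611327;  D = -0.341954+0.506743i
d^2_{-1,-1}: k∈[0..1] ⇒ +0.714580 -0.392245 = +0.322334;  D = +0.190209+0.260231i
d^2_{0,-1}: k∈[0..1] ⇒ -0.748720 +0.136995 = -0.611725;  D = -0.587017+0.172100i
d^2_{1,-1}: k∈[0..1] ⇒ +0.392245 -0.023923 = +0.368322;  D = +0.022384-0.367641i
d^2_{2,-1}: single k=0 term ⇒ -0.111856;  D = +0.102727+0.044259i
Y_2^{m'}(θ=1.3463,φ=6.1868) and Σ D·Y over m':
  (-0.3420+0.5067i)·(+0.3603+0.0703i)  (+0.1902+0.2602i)·(+0.1669+0.0161i)  (-0.5870+0.1721i)·(-0.2685+0.0000i)  (+0.0224-0.3676i)·(-0.1669+0.0161i)  (+0.1027+0.0443i)·(+0.3603-0.0703i)
Y_2^-1(R⁻¹ n̂) = +0.068626+0.229272i

Re=0.0686 Im=0.2293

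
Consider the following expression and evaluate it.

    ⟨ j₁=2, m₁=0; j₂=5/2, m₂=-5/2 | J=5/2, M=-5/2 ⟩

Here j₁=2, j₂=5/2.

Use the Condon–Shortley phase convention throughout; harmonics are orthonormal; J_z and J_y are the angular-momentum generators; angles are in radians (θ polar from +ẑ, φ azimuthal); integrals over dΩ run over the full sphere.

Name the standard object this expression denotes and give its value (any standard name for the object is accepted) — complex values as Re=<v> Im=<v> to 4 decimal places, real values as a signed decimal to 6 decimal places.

Clebsch–Gordan coefficient, +√(5/14) ≈ +0.597614

This is a Clebsch–Gordan (vector-coupling) coefficient.
√[6·2!2!3!/8! · 2!2!0!5!0!5!] = √(1440/7)
  +(−1)^0/∏(0,2,2,0,0,3)! = 1/24  (running 1/24)
⟨..|..⟩ = √(1440/7)·(1/24) = +0.597614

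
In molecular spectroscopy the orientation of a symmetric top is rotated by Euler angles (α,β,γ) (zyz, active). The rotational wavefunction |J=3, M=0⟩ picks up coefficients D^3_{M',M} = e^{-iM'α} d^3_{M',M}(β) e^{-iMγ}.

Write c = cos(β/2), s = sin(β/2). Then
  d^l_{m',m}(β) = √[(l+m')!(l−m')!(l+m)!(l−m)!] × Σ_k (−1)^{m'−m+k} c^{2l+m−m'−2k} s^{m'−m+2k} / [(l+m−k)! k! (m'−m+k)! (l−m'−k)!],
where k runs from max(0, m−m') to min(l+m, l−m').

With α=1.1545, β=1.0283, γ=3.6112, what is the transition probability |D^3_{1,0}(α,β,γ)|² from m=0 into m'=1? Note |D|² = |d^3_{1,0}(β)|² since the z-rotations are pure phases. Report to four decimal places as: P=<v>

First d^3_{1,0}(β=1.0283), then the phase factors e^{-i(1)α} and e^{-i(0)γ}:
With c≡cos(β/2)=0.870711 and s≡sin(β/2)=0.491795, N=[24·2·6·6]^{1/2}=41.569219
k: max(0,(0)−(1))=0 … min(3+(0),3−(1))=2
  k=0: (−1)^1·41.5692/(12)·0.8707^5·0.4918^1 = -0.852599
  k=1: (−1)^2·41.5692/(4)·0.8707^3·0.4918^3 = +0.815993
  k=2: (−1)^3·41.5692/(12)·0.8707^1·0.4918^5 = -0.086773
d^3_{1,0}(1.0283) = -0.852599 +0.815993 -0.086773 = -0.123380
|D^3_{1,0}|² = |d^3_{1,0}(β)|² = (-0.123380)² = 0.015223 (the z-rotation phases have unit modulus)

P=0.0152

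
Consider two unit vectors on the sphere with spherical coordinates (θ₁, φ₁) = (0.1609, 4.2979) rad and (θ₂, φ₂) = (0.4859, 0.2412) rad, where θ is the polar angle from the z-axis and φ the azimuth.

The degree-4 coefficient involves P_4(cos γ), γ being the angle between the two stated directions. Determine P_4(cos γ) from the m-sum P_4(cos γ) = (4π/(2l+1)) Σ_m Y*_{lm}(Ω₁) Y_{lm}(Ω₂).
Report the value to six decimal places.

Addition theorem: P_4(cos γ) = (4π/9) Σ_m Y*_{lm}(Ω₁) Y_{lm}(Ω₂), m = −4…4:
  m=-4: Y*=-0.000025-0.000290i  Y=+0.011989-0.017301i  product -0.000005-0.000003i
  m=-3: Y*=+0.004811+0.001633i  Y=+0.084481-0.074636i  product +0.000528-0.000221i
  m=-2: Y*=-0.033763+0.036842i  Y=+0.289120-0.151402i  product -0.004184+0.015764i
  m=-1: Y*=-0.115102-0.261608i  Y=+0.469210-0.115421i  product -0.084202-0.109464i
  m=+0: Y*=+0.740119-0.000000i  Y=+0.099548+0.000000i  product +0.073677+0.000000i
  m=+1: Y*=+0.115102-0.261608i  Y=-0.469210-0.115421i  product -0.084202+0.109464i
  m=+2: Y*=-0.033763-0.036842i  Y=+0.289120+0.151402i  product -0.004184-0.015764i
  m=+3: Y*=-0.004811+0.001633i  Y=-0.084481-0.074636i  product +0.000528+0.000221i
  m=+4: Y*=-0.000025+0.000290i  Y=+0.011989+0.017301i  product -0.000005+0.000003i
Total Σ_m = -0.102048-0.000000i. Multiply by 1.396263: -0.142486-0.000000i. P_4(cos γ) = -0.142486

-0.142486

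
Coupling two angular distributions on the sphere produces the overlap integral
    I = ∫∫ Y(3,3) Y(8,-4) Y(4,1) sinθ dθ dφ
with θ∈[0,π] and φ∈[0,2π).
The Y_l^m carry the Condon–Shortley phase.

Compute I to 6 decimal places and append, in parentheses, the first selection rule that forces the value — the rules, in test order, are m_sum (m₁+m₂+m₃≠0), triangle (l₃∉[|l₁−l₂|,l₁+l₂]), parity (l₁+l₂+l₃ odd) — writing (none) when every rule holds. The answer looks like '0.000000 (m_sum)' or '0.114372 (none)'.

l₃=4 ∉ [5,11] — triangle fails ⇒ I = 0

0.000000 (triangle)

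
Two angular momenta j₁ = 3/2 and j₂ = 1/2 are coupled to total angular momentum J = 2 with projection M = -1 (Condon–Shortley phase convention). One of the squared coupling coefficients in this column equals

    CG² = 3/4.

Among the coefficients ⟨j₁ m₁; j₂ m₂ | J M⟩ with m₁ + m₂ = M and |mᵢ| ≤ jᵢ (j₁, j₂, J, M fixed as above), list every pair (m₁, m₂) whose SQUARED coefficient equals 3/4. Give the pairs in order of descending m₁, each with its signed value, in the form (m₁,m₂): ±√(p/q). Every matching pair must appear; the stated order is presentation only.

(-1/2,-1/2): +√(3/4)

Admissible pairs with m₁+m₂ = M = -1: (-3/2,1/2), (-1/2,-1/2)
  (m₁,m₂)=(-1/2,-1/2): CG² = 3/4, CG = +√(3/4)   ← matches the target
  (m₁,m₂)=(-3/2,1/2): CG² = 1/4, CG = +√(1/4)
Pairs with CG² = 3/4: (-1/2,-1/2): +√(3/4)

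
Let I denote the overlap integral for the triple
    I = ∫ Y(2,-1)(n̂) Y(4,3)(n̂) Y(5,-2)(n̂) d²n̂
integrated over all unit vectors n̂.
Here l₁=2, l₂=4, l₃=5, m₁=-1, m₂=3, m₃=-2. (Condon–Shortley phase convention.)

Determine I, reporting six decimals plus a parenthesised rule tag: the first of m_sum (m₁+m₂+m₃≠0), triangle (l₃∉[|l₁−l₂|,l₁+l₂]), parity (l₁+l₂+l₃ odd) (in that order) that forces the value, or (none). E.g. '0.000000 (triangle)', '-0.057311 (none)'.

L=11 odd ⇒ parity kills the (l;000) factor ⇒ I = 0

0.000000 (parity)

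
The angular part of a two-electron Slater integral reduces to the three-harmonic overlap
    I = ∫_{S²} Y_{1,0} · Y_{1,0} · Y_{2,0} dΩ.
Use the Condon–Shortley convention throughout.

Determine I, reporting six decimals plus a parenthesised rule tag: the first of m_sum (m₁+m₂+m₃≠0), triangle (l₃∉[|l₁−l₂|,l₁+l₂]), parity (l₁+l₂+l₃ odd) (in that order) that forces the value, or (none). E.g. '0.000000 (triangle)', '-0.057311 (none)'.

0.252313 (none)

Rules hold: Σm=0, L=4 even, 0≤2≤2.
N = 3·3·5 = 45
Δ = 0!·2!·2!/5! = 1/30
Racah Σ t=0..0: t=0:+1/1 = 1/1
⇒ 3j(1 1 2; 0 0 0)² = 2/15, sgn +1
(m-triple is (0,0,0) — same symbol as above.)
4πI² = N·(3j₀)²·(3jₘ)² = 4/5
I = +1·√(0.8/4π) = 0.25231325
No selection rule forces the value: the integral is nonzero (none).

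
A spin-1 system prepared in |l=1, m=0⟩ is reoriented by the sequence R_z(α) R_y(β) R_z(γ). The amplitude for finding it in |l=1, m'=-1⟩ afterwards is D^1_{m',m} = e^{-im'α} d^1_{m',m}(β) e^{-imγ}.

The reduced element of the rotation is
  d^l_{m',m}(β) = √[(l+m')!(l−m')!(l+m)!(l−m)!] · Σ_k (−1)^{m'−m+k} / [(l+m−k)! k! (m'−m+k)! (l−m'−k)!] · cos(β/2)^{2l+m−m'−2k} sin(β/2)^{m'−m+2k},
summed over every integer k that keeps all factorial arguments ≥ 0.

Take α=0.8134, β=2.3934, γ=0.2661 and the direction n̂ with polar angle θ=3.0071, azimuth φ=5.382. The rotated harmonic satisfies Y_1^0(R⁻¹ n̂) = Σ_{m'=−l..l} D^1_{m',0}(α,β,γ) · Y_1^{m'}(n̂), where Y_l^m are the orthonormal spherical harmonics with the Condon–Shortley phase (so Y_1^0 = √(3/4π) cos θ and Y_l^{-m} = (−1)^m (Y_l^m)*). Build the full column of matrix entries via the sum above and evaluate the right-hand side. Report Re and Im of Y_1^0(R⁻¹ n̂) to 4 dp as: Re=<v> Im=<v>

Need the full column D^1_{m',0} for m'=−1..1 at α=0.8134, β=2.3934, γ=0.2661.
cos(β/2)=0.365432, sin(β/2)=0.930838
d^1_{-1,0}: single k=1 term ⇒ +0.481056;  D = +0.330500+0.349548i
d^1_{0,0}: k∈[0..1] ⇒ +0.133540 -0.866460 = -0.732920;  D = -0.732920+0.000000i
d^1_{1,0}: single k=0 term ⇒ -0.481056;  D = -0.330500+0.349548i
Y_1^{m'}(θ=3.0071,φ=5.382) and Σ D·Y over m':
  (+0.3305+0.3495i)·(+0.0288+0.0363i)  (-0.7329+0.0000i)·(-0.4842+0.0000i)  (-0.3305+0.3495i)·(-0.0288+0.0363i)
Y_1^0(R⁻¹ n̂) = +0.348486+0.000000i

Re=0.3485 Im=0.0000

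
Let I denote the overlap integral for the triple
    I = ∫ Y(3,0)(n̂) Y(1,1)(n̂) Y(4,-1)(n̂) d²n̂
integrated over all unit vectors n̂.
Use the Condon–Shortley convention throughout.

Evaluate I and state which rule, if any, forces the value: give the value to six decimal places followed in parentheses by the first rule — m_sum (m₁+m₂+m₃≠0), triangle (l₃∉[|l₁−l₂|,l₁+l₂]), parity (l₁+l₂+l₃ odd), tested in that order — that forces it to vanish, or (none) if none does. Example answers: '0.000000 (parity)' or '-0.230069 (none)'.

-0.194664 (none)

Checks pass: Σm=0; 8 even; l₃=4∈[2,4].
(2·3+1)(2·1+1)(2·4+1) = 189
Δ: 0! 6! 2! / 9! → 1/252
sum: t=0:+1/36 = 1/36
3j²(3 1 4; 0 0 0) = Δ·Π!·Σ² = 4/63  (sign +1)
sum: t=0:+1/72 = 1/72
3j²(3 1 4; 0 1 -1) = Δ·Π!·Σ² = 5/126  (sign -1)
combine: 4πI² = 189·4/63·5/126 = 10/21
take √, sign -1: I = -0.19466390
No selection rule forces the value: the integral is nonzero (none).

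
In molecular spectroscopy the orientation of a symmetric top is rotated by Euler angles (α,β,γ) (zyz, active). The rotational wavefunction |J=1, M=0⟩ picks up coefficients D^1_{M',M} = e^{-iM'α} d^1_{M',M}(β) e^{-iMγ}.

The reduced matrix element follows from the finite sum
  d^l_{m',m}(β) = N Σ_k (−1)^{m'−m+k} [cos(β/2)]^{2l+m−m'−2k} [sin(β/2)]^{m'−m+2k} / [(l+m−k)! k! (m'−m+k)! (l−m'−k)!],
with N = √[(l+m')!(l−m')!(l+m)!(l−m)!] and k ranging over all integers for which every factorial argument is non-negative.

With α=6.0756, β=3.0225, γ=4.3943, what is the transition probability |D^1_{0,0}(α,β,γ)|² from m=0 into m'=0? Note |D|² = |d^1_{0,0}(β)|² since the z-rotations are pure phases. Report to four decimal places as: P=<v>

P=0.9859

Split into d^1_{0,0}(β=3.0225) × two z-phases.
c=cos(3.022500/2)=0.059511, s=sin(3.022500/2)=0.998228; N=√[1·1·1·1]=1.000000
k: max(0,(0)−(0))=0 … min(1+(0),1−(0))=1
  k=0: (−1)^0·1.0000/(1)·0.0595^2·0.9982^0 = +0.003542
  k=1: (−1)^1·1.0000/(1)·0.0595^0·0.9982^2 = -0.996458
d^1_{0,0}(3.0225) = +0.003542 -0.996458 = -0.992917
|D^1_{0,0}|² = |d^1_{0,0}(β)|² = (-0.992917)² = 0.985884 (the z-rotation phases have unit modulus)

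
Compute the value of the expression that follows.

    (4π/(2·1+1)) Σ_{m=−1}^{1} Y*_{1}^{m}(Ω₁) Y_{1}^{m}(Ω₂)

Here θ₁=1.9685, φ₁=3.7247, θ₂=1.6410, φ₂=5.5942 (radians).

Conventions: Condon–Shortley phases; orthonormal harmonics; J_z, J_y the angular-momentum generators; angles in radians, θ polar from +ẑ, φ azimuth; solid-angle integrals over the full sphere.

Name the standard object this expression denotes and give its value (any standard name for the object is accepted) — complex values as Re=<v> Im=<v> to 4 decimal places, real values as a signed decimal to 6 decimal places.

Legendre polynomial (addition theorem), -0.243478

This sum is the spherical-harmonic addition theorem: it equals the Legendre polynomial P_l(cos γ) of the angle γ between the two directions.
Summing Y*_{l m}(θ₁,φ₁)·Y_{l m}(θ₂,φ₂) over m ∈ [−1, 1]; prefactor 4π/(2·1+1) = 4.188790:
  m=-1: (-0.265894, -0.175389) × (0.266027, 0.219108) = (-0.032306, -0.104918)  (running Σ = (-0.032306, -0.104918))
  m=0: (-0.189237, -0.000000) × (-0.034274, 0.000000) = (0.006486, 0.000000)  (running Σ = (-0.025820, -0.104918))
  m=1: (0.265894, -0.175389) × (-0.266027, 0.219108) = (-0.032306, 0.104918)  (running Σ = (-0.058126, 0.000000))
Σ over m = (-0.058126, 0.000000); ×(4π/3) → (-0.243478, 0.000000). Real part: -0.243478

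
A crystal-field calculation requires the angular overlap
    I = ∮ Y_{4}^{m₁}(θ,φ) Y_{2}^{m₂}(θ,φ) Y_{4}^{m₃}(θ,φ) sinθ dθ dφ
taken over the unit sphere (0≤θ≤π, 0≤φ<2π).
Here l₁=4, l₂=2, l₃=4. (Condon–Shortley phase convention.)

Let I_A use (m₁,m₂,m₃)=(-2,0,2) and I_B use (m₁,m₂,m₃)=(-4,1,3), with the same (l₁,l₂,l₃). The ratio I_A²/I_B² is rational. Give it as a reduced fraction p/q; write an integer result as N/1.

Same 4,2,4: normalisation and zero-m 3j drop out of the ratio.
A: Δ: 2! 6! 2! / 11! → 1/13860; sum: t=0:+1/2880 t=1:−1/120 t=2:+1/192 = -1/360; 3j²(4 2 4; -2 0 2) = Δ·Π!·Σ² = 16/3465  (sign -1)
B: Δ: 2! 6! 2! / 11! → 1/13860; sum: t=2:+1/1440 = 1/1440; 3j²(4 2 4; -4 1 3) = Δ·Π!·Σ² = 7/165  (sign -1)
I_A²/I_B² = (16/3465)/(7/165) = 16/147

16/147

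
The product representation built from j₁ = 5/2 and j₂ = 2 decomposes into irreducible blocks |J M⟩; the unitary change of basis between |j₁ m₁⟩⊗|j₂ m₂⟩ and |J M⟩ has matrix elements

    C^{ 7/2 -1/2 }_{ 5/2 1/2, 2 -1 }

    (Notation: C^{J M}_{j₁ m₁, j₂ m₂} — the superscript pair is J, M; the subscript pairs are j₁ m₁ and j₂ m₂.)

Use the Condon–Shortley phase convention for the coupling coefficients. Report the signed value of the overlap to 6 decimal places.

+√(14/45) = +0.557773

triangle: 1!*4!*3!/9! = 144/362880
(j±m)!: 3!*2!*1!*3!*3!*4! = 10368
prefactor² = (2J+1)*Δ*N² = 1152/35
  k=0: +1/(0!*1!*2!*1!*2!*2!) = 1/8
  k=1: −1/(1!*0!*1!*0!*3!*3!) = -1/36
Σ = 7/72  ⇒  CG² = 1152/35*(7/72)² = 14/45
CG = +√(14/45) = +0.557773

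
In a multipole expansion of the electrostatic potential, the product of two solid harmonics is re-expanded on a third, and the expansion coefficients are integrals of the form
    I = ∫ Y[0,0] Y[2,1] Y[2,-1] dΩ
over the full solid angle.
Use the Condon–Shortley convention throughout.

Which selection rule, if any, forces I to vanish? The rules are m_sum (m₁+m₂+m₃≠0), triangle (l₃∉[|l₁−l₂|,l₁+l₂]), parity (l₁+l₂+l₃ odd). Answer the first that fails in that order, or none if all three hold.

Σmᵢ = 0  ✓
l₃∈[|l₁−l₂|,l₁+l₂]=[2,2], have l₃=2  ✓
Σlᵢ = 4 ⇒ even  ✓

none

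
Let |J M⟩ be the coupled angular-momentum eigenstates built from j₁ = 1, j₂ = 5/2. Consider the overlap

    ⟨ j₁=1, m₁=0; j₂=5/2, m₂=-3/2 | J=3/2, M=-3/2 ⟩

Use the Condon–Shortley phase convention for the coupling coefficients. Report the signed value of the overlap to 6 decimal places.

√[4·2!0!3!/6! · 1!1!1!4!0!3!] = √(48/5)
  +(−1)^1/∏(1,1,0,0,0,3)! = -1/6  (running -1/6)
⟨..|..⟩ = √(48/5)·(-1/6) = -0.516398

-0.516398  (= −√(4/15))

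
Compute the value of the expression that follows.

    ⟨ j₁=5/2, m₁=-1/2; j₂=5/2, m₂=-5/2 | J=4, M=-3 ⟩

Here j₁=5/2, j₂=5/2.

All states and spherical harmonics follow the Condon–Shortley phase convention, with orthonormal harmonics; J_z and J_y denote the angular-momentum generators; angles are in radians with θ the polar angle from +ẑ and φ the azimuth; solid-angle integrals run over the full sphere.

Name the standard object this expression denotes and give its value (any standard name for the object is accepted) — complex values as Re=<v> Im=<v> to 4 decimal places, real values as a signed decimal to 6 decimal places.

Clebsch–Gordan coefficient, +√(1/2) ≈ +0.707107

This is a Clebsch–Gordan (vector-coupling) coefficient.
triangle: 1!*4!*4!/10! = 576/3628800
(j±m)!: 2!*3!*0!*5!*1!*7! = 7257600
prefactor² = (2J+1)*Δ*N² = 10368
  k=0: +1/(0!*1!*3!*0!*1!*4!) = 1/144
Σ = 1/144  ⇒  CG² = 10368*(1/144)² = 1/2
CG = +√(1/2) = +0.707107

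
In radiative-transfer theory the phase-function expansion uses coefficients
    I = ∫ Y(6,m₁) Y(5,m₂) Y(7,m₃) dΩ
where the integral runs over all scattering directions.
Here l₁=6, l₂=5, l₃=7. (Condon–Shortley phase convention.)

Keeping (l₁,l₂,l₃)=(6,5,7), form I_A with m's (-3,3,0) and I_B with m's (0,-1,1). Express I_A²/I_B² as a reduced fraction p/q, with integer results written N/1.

Shared (l₁,l₂,l₃)=(6,5,7): N and (l;000)² cancel in I_A²/I_B².
A: Δ = 4!·8!·6!/19! = 1/174594420; Racah Σ t=2..4: t=2:+1/14515200 t=3:−1/1036800 t=4:+1/829440 = 1/3225600; ⇒ 3j(6 5 7; -3 3 0)² = 567/230945, sgn -1
B: Δ = 4!·8!·6!/19! = 1/174594420; Racah Σ t=0..4: t=0:+1/1658880 t=1:−1/155520 t=2:+1/110592 t=3:−1/518400 t=4:+1/24883200 = 11/8294400; ⇒ 3j(6 5 7; 0 -1 1)² = 11/4199, sgn +1
I_A²/I_B² = (567/230945)/(11/4199) = 567/605

567/605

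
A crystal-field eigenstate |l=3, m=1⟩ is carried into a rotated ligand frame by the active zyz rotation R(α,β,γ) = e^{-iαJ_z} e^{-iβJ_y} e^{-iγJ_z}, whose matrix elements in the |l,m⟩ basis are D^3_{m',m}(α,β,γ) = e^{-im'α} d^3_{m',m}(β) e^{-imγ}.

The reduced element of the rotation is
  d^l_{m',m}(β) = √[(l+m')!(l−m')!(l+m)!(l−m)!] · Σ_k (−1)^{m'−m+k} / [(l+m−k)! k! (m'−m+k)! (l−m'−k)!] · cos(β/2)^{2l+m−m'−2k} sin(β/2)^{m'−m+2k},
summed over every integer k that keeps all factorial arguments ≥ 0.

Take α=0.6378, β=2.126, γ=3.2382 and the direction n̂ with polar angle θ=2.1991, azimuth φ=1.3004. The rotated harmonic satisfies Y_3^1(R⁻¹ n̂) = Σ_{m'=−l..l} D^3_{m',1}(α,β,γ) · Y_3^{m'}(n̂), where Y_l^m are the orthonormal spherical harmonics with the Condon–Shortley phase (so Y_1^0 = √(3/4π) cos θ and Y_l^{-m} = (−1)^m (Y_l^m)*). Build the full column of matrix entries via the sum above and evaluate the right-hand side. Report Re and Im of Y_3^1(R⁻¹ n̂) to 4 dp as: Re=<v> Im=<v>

Need the full column D^3_{m',1} for m'=−3..3 at α=0.6378, β=2.1260, γ=3.2382.
cos(β/2)=0.486253, sin(β/2)=0.873818
d^3_{-3,1}: single k=4 term ⇒ +0.533893;  D = +0.130015-0.517820i
d^3_{-2,1}: k∈[3..4] ⇒ +0.485154 -0.783371 = -0.298217;  D = +0.113876+0.275619i
d^3_{-1,1}: k∈[2..4] ⇒ +0.256119 -1.102805 +0.445171 = -0.401515;  D = +0.344136+0.206844i
d^3_{0,1}: k∈[1..3] ⇒ +0.082285 -0.797189 +0.858140 = +0.143236;  D = -0.142568+0.013816i
d^3_{1,1}: k∈[0..2] ⇒ +0.013218 -0.341492 +0.827103 = +0.498830;  D = -0.370245+0.334289i
d^3_{2,1}: k∈[0..1] ⇒ -0.075116 +0.485154 = +0.410038;  D = -0.080895+0.401979i
d^3_{3,1}: single k=0 term ⇒ +0.165324;  D = +0.070300+0.149633i
Y_3^{m'}(θ=2.1991,φ=1.3004) and Σ D·Y over m':
  (+0.1300-0.5178i)·(-0.1602+0.1521i)  (+0.1139+0.2756i)·(+0.3371+0.2024i)  (+0.3441+0.2068i)·(+0.0508-0.1833i)  (-0.1426+0.0138i)·(+0.2791+0.0000i)  (-0.3702+0.3343i)·(-0.0508-0.1833i)  (-0.0809+0.4020i)·(+0.3371-0.2024i)  (+0.0703+0.1496i)·(+0.1602+0.1521i)
Y_3^1(R⁻¹ n̂) = +0.178813+0.407386i

Re=0.1788 Im=0.4074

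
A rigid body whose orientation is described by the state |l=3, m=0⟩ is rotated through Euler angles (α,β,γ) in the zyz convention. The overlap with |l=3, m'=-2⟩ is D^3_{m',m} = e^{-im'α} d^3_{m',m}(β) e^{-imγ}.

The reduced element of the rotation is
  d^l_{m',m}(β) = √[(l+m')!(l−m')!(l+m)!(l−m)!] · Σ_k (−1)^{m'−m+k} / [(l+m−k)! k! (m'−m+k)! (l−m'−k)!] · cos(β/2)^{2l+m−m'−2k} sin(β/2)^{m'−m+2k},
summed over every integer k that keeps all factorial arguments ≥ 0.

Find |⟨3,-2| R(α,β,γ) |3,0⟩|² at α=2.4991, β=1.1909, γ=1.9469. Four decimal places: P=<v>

P=0.1918

D^3_{-2,0}(2.4991,1.1909,1.9469) = e^{-i·-2·2.4991}·d^3_{-2,0}(1.1909)·e^{-i·0·1.9469}. Compute d first:
With c≡cos(β/2)=0.827896 and s≡sin(β/2)=0.560881, N=[1·120·6·6]^{1/2}=65.726707
k: max(0,(0)−(-2))=2 … min(3+(0),3−(-2))=3
  k=2: (−1)^0·65.7267/(12)·0.8279^4·0.5609^2 = +0.809480
  k=3: (−1)^1·65.7267/(12)·0.8279^2·0.5609^4 = -0.371532
d^3_{-2,0}(1.1909) = +0.809480 -0.371532 = +0.437948
|D^3_{-2,0}|² = |d^3_{-2,0}(β)|² = (+0.437948)² = 0.191798 (the z-rotation phases have unit modulus)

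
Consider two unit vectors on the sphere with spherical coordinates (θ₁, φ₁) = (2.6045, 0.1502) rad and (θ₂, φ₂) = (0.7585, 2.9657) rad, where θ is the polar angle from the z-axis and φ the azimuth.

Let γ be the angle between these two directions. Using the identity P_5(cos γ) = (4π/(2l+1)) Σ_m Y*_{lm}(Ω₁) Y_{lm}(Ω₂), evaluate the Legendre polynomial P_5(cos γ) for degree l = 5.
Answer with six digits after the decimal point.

Addition theorem: P_5(cos γ) = (4π/11) Σ_m Y*_{lm}(Ω₁) Y_{lm}(Ω₂), m = −5…5:
  m=-5: (0.011896, 0.011104) × (-0.045560, -0.055052) = (0.000069, -0.001161)  (running Σ = (0.000069, -0.001161))
  m=-4: (-0.071283, -0.048851) × (0.181842, 0.154277) = (-0.005426, -0.019881)  (running Σ = (-0.005356, -0.021041))
  m=-3: (0.235407, 0.113889) × (-0.363964, -0.212119) = (-0.061522, -0.091386)  (running Σ = (-0.066878, -0.112427))
  m=-2: (-0.442279, -0.137007) × (0.317255, 0.116449) = (-0.124361, -0.094969)  (running Σ = (-0.191239, -0.207396))
  m=-1: (0.341763, 0.051722) × (0.118564, 0.021072) = (0.039431, 0.013334)  (running Σ = (-0.151808, -0.194062))
  m=0: (0.235360, -0.000000) × (-0.372895, 0.000000) = (-0.087765, 0.000000)  (running Σ = (-0.239573, -0.194062))
  m=1: (-0.341763, 0.051722) × (-0.118564, 0.021072) = (0.039431, -0.013334)  (running Σ = (-0.200142, -0.207396))
  m=2: (-0.442279, 0.137007) × (0.317255, -0.116449) = (-0.124361, 0.094969)  (running Σ = (-0.324503, -0.112427))
  m=3: (-0.235407, 0.113889) × (0.363964, -0.212119) = (-0.061522, 0.091386)  (running Σ = (-0.386025, -0.021041))
  m=4: (-0.071283, 0.048851) × (0.181842, -0.154277) = (-0.005426, 0.019881)  (running Σ = (-0.391450, -0.001161))
  m=5: (-0.011896, 0.011104) × (0.045560, -0.055052) = (0.000069, 0.001161)  (running Σ = (-0.391381, -0.000000))
Total Σ_m = (-0.391381, -0.000000). Multiply by 1.142397: (-0.447112, -0.000000). P_5(cos γ) = -0.447112

-0.447112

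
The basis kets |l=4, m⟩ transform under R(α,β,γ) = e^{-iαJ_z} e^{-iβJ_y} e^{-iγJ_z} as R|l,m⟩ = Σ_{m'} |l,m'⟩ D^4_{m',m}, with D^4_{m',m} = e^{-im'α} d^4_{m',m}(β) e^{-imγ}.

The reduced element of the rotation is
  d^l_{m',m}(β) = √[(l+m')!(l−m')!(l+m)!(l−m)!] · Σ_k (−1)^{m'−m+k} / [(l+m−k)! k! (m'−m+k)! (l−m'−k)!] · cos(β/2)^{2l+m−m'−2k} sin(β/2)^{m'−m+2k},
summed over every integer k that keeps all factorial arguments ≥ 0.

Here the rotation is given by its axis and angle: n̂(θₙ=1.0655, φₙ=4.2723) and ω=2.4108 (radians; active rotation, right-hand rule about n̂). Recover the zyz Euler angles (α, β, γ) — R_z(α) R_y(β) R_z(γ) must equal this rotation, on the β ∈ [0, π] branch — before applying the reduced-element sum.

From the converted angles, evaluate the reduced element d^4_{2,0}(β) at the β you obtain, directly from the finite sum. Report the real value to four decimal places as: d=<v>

Axis–angle → zyz. n̂ = (sinθₙcosφₙ, sinθₙsinφₙ, cosθₙ) = (-0.372781, -0.791653, +0.484067), ω = 2.4108.
R = I cosω + sinω [n̂]ₓ + (1−cosω) n̂n̂ᵀ gives
  R = [-0.502200, +0.191772, -0.843219; +0.837963, +0.348748, -0.419754; +0.213574, -0.917387, -0.335839]
β = atan2(√(R₁₃²+R₂₃²), R₃₃) = 1.913292; α = atan2(R₂₃, R₁₃) mod 2π = 3.603478; γ = atan2(R₃₂, −R₃₁) mod 2π = 4.483656
d^4_{2,0}(β=1.9133) via the finite sum:
With c≡cos(β/2)=0.576264 and s≡sin(β/2)=0.817263, N=[720·2·24·24]^{1/2}=910.735966
Admissible k: 0..2 (factorial args all ≥0)
  k=0: (−1)^2·910.7360/(96)·0.5763^6·0.8173^2 = +0.232047
  k=1: (−1)^3·910.7360/(36)·0.5763^4·0.8173^4 = -1.244586
  k=2: (−1)^4·910.7360/(96)·0.5763^2·0.8173^6 = +0.938722
d^4_{2,0}(1.9133) = +0.232047 -1.244586 +0.938722 = -0.073817

d=-0.0738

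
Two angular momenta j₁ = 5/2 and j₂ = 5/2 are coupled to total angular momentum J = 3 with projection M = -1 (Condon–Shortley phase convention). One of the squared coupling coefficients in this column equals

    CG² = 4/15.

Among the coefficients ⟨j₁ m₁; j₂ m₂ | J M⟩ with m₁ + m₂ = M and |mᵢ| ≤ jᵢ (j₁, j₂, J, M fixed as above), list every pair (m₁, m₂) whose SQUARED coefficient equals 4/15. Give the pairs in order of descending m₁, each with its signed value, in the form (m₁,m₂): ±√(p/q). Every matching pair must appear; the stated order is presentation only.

(-1/2,-1/2): −√(4/15)

Admissible pairs with m₁+m₂ = M = -1: (-5/2,3/2), (-3/2,1/2), (-1/2,-1/2), (1/2,-3/2), (3/2,-5/2)
  (m₁,m₂)=(3/2,-5/2): CG² = 1/3, CG = +√(1/3)
  (m₁,m₂)=(1/2,-3/2): CG² = 1/30, CG = +√(1/30)
  (m₁,m₂)=(-1/2,-1/2): CG² = 4/15, CG = −√(4/15)   ← matches the target
  (m₁,m₂)=(-3/2,1/2): CG² = 1/30, CG = +√(1/30)
  (m₁,m₂)=(-5/2,3/2): CG² = 1/3, CG = +√(1/3)
Pairs with CG² = 4/15: (-1/2,-1/2): −√(4/15)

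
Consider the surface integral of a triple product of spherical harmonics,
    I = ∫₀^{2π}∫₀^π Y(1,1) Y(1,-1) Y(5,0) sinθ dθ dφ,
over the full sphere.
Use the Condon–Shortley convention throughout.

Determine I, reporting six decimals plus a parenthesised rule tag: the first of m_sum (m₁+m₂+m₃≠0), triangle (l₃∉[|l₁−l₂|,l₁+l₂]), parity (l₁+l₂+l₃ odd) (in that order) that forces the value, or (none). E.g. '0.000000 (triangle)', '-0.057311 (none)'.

l₃=5 ∉ [0,2] — triangle fails ⇒ I = 0

0.000000 (triangle)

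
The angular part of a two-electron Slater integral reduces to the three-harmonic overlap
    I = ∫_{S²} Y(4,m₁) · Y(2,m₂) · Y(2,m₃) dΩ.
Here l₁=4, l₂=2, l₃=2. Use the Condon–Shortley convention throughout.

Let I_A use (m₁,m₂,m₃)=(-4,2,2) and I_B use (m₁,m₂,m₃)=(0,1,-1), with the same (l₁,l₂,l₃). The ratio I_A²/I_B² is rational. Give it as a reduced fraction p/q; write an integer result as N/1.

l's match ⇒ only the (l;m) 3-j factors differ between A and B.
A: triangle coeff Δ(4,2,2) = 1/630; Σ_t [4,4]: t=4:+1/576 = 1/576; (3j)²=1/9 [(4 2 2; -4 2 2)], sign=+1
B: triangle coeff Δ(4,2,2) = 1/630; Σ_t [3,3]: t=3:−1/36 = -1/36; (3j)²=8/315 [(4 2 2; 0 1 -1)], sign=+1
I_A²/I_B² = (1/9)/(8/315) = 35/8

35/8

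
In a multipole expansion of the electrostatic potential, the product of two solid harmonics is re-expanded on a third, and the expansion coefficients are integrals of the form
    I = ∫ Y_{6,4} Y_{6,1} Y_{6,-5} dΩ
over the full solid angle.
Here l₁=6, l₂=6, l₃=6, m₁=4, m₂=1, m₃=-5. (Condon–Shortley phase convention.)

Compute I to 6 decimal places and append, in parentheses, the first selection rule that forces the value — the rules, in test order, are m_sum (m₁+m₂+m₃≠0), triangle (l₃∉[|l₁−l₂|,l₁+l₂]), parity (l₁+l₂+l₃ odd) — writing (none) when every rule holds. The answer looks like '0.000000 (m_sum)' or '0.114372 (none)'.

Rules hold: Σm=0, L=18 even, 0≤6≤12.
N = 13·13·13 = 2197
Δ = 6!·6!·6!/19! = 1/325909584
Racah Σ t=0..6: t=0:+1/373248000 t=1:−1/1728000 t=2:+1/110592 t=3:−1/46656 t=4:+1/110592 t=5:−1/1728000 t=6:+1/373248000 = -7/1555200
⇒ 3j(6 6 6; 0 0 0)² = 400/46189, sgn -1
Racah Σ t=1..2: t=1:−1/10368000 t=2:+1/4147200 = 1/6912000
⇒ 3j(6 6 6; 4 1 -5)² = 189/16796, sgn -1
4πI² = N·(3j₀)²·(3jₘ)² = 245700/1147619
I = +1·√(0.214095/4π) = 0.13052653
No selection rule forces the value: the integral is nonzero (none).

0.130527 (none)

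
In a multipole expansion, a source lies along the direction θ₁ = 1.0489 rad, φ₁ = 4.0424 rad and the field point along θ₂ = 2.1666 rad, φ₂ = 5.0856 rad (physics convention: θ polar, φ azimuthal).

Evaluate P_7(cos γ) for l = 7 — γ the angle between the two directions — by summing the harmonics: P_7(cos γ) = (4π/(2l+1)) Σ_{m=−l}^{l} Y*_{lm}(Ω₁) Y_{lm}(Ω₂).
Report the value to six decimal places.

-0.167738

Expand P_7 via completeness: Σ_{m} conj(Y_{7,m}) at Ω₁ times Y_{7,m} at Ω₂ —
  term(m=-7) = (0.012828, -0.020849)   from Y*(Ω₁)=(-0.183904, -0.004132), Y(Ω₂)=(-0.067174, 0.114880)
  term(m=-6) = (-0.133588, -0.003205)   from Y*(Ω₁)=(0.252701, -0.304653), Y(Ω₂)=(-0.209237, -0.264935)
  term(m=-5) = (0.085283, 0.154779)   from Y*(Ω₁)=(0.082887, 0.392049), Y(Ω₂)=(0.421926, -0.128328)
  term(m=-4) = (0.005181, -0.008651)   from Y*(Ω₁)=(-0.042701, -0.021243), Y(Ω₂)=(-0.016465, 0.210794)
  term(m=-3) = (-0.074441, -0.000893)   from Y*(Ω₁)=(-0.298125, 0.140049), Y(Ω₂)=(0.203404, 0.098547)
  term(m=-2) = (0.033267, 0.058699)   from Y*(Ω₁)=(0.047006, -0.200021), Y(Ω₂)=(-0.241066, 0.222971)
  term(m=-1) = (0.012248, -0.021020)   from Y*(Ω₁)=(-0.156876, -0.198017), Y(Ω₂)=(0.035112, 0.089671)
  term(m=+0) = (-0.081780, 0.000000)   from Y*(Ω₁)=(0.240596, -0.000000), Y(Ω₂)=(-0.339906, 0.000000)
  term(m=+1) = (0.012248, 0.021020)   from Y*(Ω₁)=(0.156876, -0.198017), Y(Ω₂)=(-0.035112, 0.089671)
  term(m=+2) = (0.033267, -0.058699)   from Y*(Ω₁)=(0.047006, 0.200021), Y(Ω₂)=(-0.241066, -0.222971)
  term(m=+3) = (-0.074441, 0.000893)   from Y*(Ω₁)=(0.298125, 0.140049), Y(Ω₂)=(-0.203404, 0.098547)
  term(m=+4) = (0.005181, 0.008651)   from Y*(Ω₁)=(-0.042701, 0.021243), Y(Ω₂)=(-0.016465, -0.210794)
  term(m=+5) = (0.085283, -0.154779)   from Y*(Ω₁)=(-0.082887, 0.392049), Y(Ω₂)=(-0.421926, -0.128328)
  term(m=+6) = (-0.133588, 0.003205)   from Y*(Ω₁)=(0.252701, 0.304653), Y(Ω₂)=(-0.209237, 0.264935)
  term(m=+7) = (0.012828, 0.020849)   from Y*(Ω₁)=(0.183904, -0.004132), Y(Ω₂)=(0.067174, 0.114880)
Σ over m = (-0.200222, -0.000000); ×(4π/15) → (-0.167738, -0.000000). Real part: -0.167738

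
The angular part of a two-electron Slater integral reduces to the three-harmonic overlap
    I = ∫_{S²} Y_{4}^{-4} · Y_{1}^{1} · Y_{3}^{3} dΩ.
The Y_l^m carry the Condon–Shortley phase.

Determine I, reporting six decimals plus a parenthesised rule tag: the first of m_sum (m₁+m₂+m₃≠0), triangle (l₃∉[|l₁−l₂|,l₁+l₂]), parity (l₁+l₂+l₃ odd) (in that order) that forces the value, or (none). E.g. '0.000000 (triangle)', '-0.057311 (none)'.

0.325735 (none)

Rules hold: Σm=0, L=8 even, 3≤3≤5.
N = 9·3·7 = 189
Δ = 2!·6!·0!/9! = 1/252
Racah Σ t=1..1: t=1:−1/36 = -1/36
⇒ 3j(4 1 3; 0 0 0)² = 4/63, sgn +1
Racah Σ t=2..2: t=2:+1/1440 = 1/1440
⇒ 3j(4 1 3; -4 1 3)² = 1/9, sgn +1
4πI² = N·(3j₀)²·(3jₘ)² = 4/3
I = +1·√(1.33333/4π) = 0.32573501
No selection rule forces the value: the integral is nonzero (none).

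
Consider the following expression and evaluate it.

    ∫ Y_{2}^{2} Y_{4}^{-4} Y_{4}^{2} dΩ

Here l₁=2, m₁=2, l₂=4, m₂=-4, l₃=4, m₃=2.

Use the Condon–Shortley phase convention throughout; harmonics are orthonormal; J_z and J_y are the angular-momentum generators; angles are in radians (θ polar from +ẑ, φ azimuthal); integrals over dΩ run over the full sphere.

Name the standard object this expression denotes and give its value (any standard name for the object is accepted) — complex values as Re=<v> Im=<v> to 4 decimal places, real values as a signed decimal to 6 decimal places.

This is a Gaunt coefficient — the integral of a triple product of spherical harmonics over the sphere.
m-sum 0 ✓  L=10 even ✓  2≤4≤6 ✓
Π(2lᵢ+1) = 5×9×9 = 405
triangle coeff Δ(2,4,4) = 1/13860
Σ_t [0,2]: t=0:+1/192 t=1:−1/36 t=2:+1/192 = -5/288
(3j)²=20/693 [(2 4 4; 0 0 0)], sign=-1
Σ_t [0,0]: t=0:+1/2880 = 1/2880
(3j)²=2/165 [(2 4 4; 2 -4 2)], sign=+1
⇒ 4πI² = 120/847
I = (-1)√(120/847/(4π)) = -0.10618031

Gaunt coefficient, -0.106180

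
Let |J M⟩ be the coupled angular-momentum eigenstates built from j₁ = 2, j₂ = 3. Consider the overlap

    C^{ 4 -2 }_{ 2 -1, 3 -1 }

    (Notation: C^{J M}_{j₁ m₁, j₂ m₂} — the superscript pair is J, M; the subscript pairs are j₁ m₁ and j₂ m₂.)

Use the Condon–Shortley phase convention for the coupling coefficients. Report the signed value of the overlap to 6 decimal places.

-0.188982  (= −√(1/28))

√[9·1!3!5!/10! · 1!3!2!4!2!6!] = √(5184/7)
  +(−1)^0/∏(0,1,3,2,0,3)! = 1/72  (running 1/72)
  +(−1)^1/∏(1,0,2,1,1,4)! = -1/48  (running -1/144)
⟨..|..⟩ = √(5184/7)·(-1/144) = -0.188982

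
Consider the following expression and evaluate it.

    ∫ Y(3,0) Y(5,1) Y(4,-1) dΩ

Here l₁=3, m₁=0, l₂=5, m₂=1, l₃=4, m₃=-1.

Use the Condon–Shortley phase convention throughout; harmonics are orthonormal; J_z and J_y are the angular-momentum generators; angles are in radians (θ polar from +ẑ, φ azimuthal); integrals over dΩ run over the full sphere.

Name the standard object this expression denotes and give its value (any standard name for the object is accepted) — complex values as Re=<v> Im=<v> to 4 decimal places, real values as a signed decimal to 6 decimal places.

Gaunt coefficient, -0.115089

This is a Gaunt coefficient — the integral of a triple product of spherical harmonics over the sphere.
m-sum 0 ✓  L=12 even ✓  2≤4≤8 ✓
Π(2lᵢ+1) = 7×11×9 = 693
triangle coeff Δ(3,5,4) = 1/180180
Σ_t [1,3]: t=1:−1/576 t=2:+1/144 t=3:−1/576 = 1/288
(3j)²=20/1001 [(3 5 4; 0 0 0)], sign=+1
Σ_t [1,3]: t=1:−1/1440 t=2:+1/192 t=3:−1/432 = 19/8640
(3j)²=361/30030 [(3 5 4; 0 1 -1)], sign=-1
⇒ 4πI² = 2166/13013
I = (-1)√(2166/13013/(4π)) = -0.11508947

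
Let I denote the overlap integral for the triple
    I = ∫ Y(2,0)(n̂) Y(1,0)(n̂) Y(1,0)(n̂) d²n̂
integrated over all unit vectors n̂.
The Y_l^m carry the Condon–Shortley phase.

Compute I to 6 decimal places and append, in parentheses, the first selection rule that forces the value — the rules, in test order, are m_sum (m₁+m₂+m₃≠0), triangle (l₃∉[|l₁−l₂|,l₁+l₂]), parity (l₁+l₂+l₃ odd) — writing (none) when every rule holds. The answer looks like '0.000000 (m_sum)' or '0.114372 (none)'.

Rules hold: Σm=0, L=4 even, 1≤1≤3.
N = 5·3·3 = 45
Δ = 2!·2!·0!/5! = 1/30
Racah Σ t=1..1: t=1:−1/1 = -1/1
⇒ 3j(2 1 1; 0 0 0)² = 2/15, sgn +1
(m-triple is (0,0,0) — same symbol as above.)
4πI² = N·(3j₀)²·(3jₘ)² = 4/5
I = +1·√(0.8/4π) = 0.25231325
No selection rule forces the value: the integral is nonzero (none).

0.252313 (none)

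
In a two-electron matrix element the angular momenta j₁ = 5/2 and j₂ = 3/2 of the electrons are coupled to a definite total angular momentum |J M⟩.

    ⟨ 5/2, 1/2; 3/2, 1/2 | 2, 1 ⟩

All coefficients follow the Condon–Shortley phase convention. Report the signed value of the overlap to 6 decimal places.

√[5·2!3!1!/7! · 3!2!2!1!3!1!] = √(12/7)
  +(−1)^1/∏(1,1,1,1,2,0)! = -1/2  (running -1/2)
  +(−1)^2/∏(2,0,0,0,3,1)! = 1/12  (running -5/12)
⟨..|..⟩ = √(12/7)·(-5/12) = -0.545545

−√(25/84) ≈ -0.545545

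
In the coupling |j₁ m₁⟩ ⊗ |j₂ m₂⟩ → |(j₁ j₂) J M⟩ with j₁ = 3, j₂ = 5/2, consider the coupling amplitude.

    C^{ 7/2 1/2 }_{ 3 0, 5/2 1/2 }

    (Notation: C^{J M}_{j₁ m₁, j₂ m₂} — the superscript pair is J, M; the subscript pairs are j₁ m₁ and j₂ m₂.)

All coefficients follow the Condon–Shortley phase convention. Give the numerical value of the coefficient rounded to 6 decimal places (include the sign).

√[8·2!4!3!/10! · 3!3!3!2!4!3!] = √(6912/175)
  +(−1)^0/∏(0,2,3,3,1,0)! = 1/72  (running 1/72)
  +(−1)^1/∏(1,1,2,2,2,1)! = -1/8  (running -1/9)
  +(−1)^2/∏(2,0,1,1,3,2)! = 1/24  (running -5/72)
⟨..|..⟩ = √(6912/175)·(-5/72) = -0.436436

−√(4/21) ≈ -0.436436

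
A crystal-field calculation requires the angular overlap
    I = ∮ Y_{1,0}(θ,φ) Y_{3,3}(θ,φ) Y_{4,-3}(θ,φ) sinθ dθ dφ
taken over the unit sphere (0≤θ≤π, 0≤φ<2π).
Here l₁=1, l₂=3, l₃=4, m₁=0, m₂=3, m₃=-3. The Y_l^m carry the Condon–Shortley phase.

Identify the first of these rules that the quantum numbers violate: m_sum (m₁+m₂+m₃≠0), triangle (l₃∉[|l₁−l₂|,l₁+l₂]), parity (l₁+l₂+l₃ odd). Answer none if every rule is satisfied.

none

Σmᵢ = 0  ✓
l₃∈[|l₁−l₂|,l₁+l₂]=[2,4], have l₃=4  ✓
Σlᵢ = 8 ⇒ even  ✓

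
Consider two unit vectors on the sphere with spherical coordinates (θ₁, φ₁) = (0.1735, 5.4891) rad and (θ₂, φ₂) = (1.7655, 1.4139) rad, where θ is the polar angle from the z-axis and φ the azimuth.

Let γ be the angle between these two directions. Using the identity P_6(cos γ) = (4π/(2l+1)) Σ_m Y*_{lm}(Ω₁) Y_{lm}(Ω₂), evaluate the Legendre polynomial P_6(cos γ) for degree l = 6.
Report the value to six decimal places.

0.111500

Expand P_6 via completeness: Σ_{m} conj(Y_{6,m}) at Ω₁ times Y_{6,m} at Ω₂ —
  m=-6: Y*=(0.000001, 0.000013)  Y=(-0.253624, -0.348278)  product (0.000004, -0.000003)
  m=-5: Y*=(-0.000171, 0.000186)  Y=(-0.207924, 0.208305)  product (-0.000003, -0.000074)
  m=-4: Y*=(-0.003063, 0.000106)  Y=(-0.157401, -0.114182)  product (0.000494, 0.000333)
  m=-3: Y*=(-0.018368, -0.017435)  Y=(-0.139700, 0.274550)  product (0.007353, -0.002607)
  m=-2: Y*=(-0.002462, -0.141678)  Y=(-0.111062, -0.036041)  product (-0.004833, 0.015824)
  m=-1: Y*=(0.341576, -0.347563)  Y=(-0.047939, 0.303035)  product (0.088949, 0.120171)
  m=+0: Y*=(0.719792, -0.000000)  Y=(-0.095278, 0.000000)  product (-0.068581, 0.000000)
  m=+1: Y*=(-0.341576, -0.347563)  Y=(0.047939, 0.303035)  product (0.088949, -0.120171)
  m=+2: Y*=(-0.002462, 0.141678)  Y=(-0.111062, 0.036041)  product (-0.004833, -0.015824)
  m=+3: Y*=(0.018368, -0.017435)  Y=(0.139700, 0.274550)  product (0.007353, 0.002607)
  m=+4: Y*=(-0.003063, -0.000106)  Y=(-0.157401, 0.114182)  product (0.000494, -0.000333)
  m=+5: Y*=(0.000171, 0.000186)  Y=(0.207924, 0.208305)  product (-0.000003, 0.000074)
  m=+6: Y*=(0.000001, -0.000013)  Y=(-0.253624, 0.348278)  product (0.000004, 0.000003)
Accumulated sum (0.115347, -0.000000); after 4π/(2l+1) scaling, (0.111500, -0.000000) ⇒ P_6 = 0.111500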